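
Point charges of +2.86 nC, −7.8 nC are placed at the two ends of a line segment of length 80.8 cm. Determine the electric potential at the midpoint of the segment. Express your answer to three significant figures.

-110 V

Electric potential is a scalar, so the contributions from each charge add algebraically: V = Σ kqᵢ/rᵢ.
Each charge is 0.404 m from the midpoint.
V = k[(2.86×10⁻⁹)/(0.404) + (-7.80×10⁻⁹)/(0.404)] = -110 V.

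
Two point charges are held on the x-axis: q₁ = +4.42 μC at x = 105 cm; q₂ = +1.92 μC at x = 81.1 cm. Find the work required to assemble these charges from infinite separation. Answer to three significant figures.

The work to assemble the configuration equals its total potential energy, U = Σ kqᵢqⱼ/rᵢⱼ over all pairs.
Pair separations: r₁₂ = 0.239 m.
U = (0.319) = 0.319 J.

0.319 J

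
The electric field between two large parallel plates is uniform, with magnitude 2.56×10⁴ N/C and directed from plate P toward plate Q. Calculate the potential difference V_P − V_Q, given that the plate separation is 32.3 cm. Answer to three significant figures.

8270 V

In a uniform field, potential decreases in the direction of E: ΔV = −E·d for a displacement d parallel to E.
Going from Q to P is a displacement of 32.3 cm opposite to the field, so V_P − V_Q = +Ed = 8270 V.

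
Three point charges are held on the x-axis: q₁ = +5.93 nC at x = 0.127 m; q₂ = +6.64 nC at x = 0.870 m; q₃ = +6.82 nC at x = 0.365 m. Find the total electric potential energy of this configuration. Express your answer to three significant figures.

The assembly work is the sum of pairwise potential energies, U = Σ_{i<j} kqᵢqⱼ/rᵢⱼ.
Pair separations: r₁₂ = 0.743 m, r₁₃ = 0.238 m, r₂₃ = 0.505 m.
U = (4.76×10⁻⁷) + (1.53×10⁻⁶) + (8.06×10⁻⁷) = 2.81×10⁻⁶ J.

2.81×10⁻⁶ J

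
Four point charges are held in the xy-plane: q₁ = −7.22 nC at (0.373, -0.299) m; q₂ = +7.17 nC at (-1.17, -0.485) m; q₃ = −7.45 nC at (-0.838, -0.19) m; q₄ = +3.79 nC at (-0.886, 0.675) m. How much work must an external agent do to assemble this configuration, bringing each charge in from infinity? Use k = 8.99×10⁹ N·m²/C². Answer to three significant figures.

-1.23×10⁻⁶ J

The assembly work is the sum of pairwise potential energies, U = Σ_{i<j} kqᵢqⱼ/rᵢⱼ.
Pair separations: r₁₂ = 1.55 m, r₁₃ = 1.22 m, r₁₄ = 1.59 m, r₂₃ = 0.444 m, r₂₄ = 1.19 m, r₃₄ = 0.866 m.
Summing all 6 pair terms gives U = -1.23×10⁻⁶ J.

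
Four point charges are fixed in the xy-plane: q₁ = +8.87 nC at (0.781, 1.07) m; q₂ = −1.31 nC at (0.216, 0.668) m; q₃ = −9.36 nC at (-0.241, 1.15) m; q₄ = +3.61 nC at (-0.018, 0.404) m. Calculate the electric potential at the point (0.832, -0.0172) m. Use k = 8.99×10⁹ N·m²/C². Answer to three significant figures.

41.6 V

The total potential is the scalar sum of each charge's contribution, V = Σ kqᵢ/rᵢ.
Distances from the field point to each charge: r₁ = 1.09 m, r₂ = 0.921 m, r₃ = 1.59 m, r₄ = 0.949 m.
V = k[(8.87×10⁻⁹)/(1.09) + (-1.31×10⁻⁹)/(0.921) + (-9.36×10⁻⁹)/(1.59) + (3.61×10⁻⁹)/(0.949)] = 41.6 V.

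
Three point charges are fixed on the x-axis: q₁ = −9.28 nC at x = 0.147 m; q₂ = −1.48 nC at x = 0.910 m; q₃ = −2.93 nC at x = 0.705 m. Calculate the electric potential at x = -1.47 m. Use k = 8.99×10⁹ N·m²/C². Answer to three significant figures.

Electric potential is a scalar, so the contributions from each charge add algebraically: V = Σ kqᵢ/rᵢ.
Distances from the field point to each charge: r₁ = 1.62 m, r₂ = 2.38 m, r₃ = 2.17 m.
V = k[(-9.28×10⁻⁹)/(1.62) + (-1.48×10⁻⁹)/(2.38) + (-2.93×10⁻⁹)/(2.17)] = -69.3 V.

-69.3 V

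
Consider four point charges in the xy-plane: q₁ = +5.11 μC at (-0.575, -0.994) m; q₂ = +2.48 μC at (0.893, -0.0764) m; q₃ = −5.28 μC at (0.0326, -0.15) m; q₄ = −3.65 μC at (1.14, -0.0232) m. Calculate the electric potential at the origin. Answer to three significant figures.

The total potential is the scalar sum of each charge's contribution, V = Σ kqᵢ/rᵢ.
Distances from the field point to each charge: r₁ = 1.15 m, r₂ = 0.896 m, r₃ = 0.154 m, r₄ = 1.14 m.
V = k[(5.11×10⁻⁶)/(1.15) + (2.48×10⁻⁶)/(0.896) + (-5.28×10⁻⁶)/(0.154) + (-3.65×10⁻⁶)/(1.14)] = -2.73×10⁵ V.

-2.73×10⁵ V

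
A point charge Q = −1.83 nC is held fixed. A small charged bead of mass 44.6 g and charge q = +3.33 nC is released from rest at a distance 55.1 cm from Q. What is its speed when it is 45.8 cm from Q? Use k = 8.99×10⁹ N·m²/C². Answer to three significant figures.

Only the electrostatic force acts, so mechanical energy is conserved: ½mv² = U₁ − U₂ = kQq(1/r₁ − 1/r₂).
U₁ − U₂ = (8.99×10⁹ N·m²/C²)(-1.83×10⁻⁹ C)(3.33×10⁻⁹ C)(1/0.551 − 1/0.458) = 2.02×10⁻⁸ J.
v = √(2·2.02×10⁻⁸/0.0446) = 9.51×10⁻⁴ m/s.

9.51×10⁻⁴ m/s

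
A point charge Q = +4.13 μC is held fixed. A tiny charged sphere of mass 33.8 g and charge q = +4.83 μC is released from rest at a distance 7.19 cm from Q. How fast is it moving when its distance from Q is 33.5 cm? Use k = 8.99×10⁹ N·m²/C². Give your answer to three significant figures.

10.8 m/s

Only the electrostatic force acts, so mechanical energy is conserved: ½mv² = U₁ − U₂ = kQq(1/r₁ − 1/r₂).
U₁ − U₂ = (8.99×10⁹ N·m²/C²)(4.13×10⁻⁶ C)(4.83×10⁻⁶ C)(1/0.0719 − 1/0.335) = 1.96 J.
v = √(2·1.96/0.0338) = 10.8 m/s.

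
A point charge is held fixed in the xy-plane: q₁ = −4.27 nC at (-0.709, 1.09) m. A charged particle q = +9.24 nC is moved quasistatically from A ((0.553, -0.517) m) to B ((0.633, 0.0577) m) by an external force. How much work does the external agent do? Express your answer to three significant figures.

-3.59×10⁻⁸ J

For quasistatic motion the external work equals the change in potential energy: W_ext = qΔV = q(V_B − V_A).
At A: distance to the source charge is 2.04 m; V_A = kq₁/r = -18.8 V.
At B: distance to the source charge is 1.69 m; V_B = kq₁/r = -22.7 V.
ΔV = V_B − V_A = -3.89 V.
W_ext = qΔV = (9.24×10⁻⁹ C)(-3.89 V) = -3.59×10⁻⁸ J.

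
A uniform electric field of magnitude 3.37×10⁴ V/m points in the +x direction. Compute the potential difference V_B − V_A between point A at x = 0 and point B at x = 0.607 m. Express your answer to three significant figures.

In a uniform field, potential decreases in the direction of E: V_B − V_A = −E·Δx.
V_B − V_A = −(3.37×10⁴ V/m)(0.607 m) = -2.05×10⁴ V.

-2.05×10⁴ V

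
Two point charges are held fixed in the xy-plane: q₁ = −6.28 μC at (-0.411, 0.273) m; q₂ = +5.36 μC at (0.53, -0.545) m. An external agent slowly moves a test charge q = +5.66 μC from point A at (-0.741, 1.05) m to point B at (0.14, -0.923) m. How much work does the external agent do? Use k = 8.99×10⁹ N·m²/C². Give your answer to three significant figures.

0.504 J

For quasistatic motion the external work equals the change in potential energy: W_ext = qΔV = q(V_B − V_A).
At A: distances to the source charges are 0.844 m, 2.04 m; V_A = Σ kqᵢ/rᵢ = -4.33×10⁴ V.
At B: distances to the source charges are 1.32 m, 0.543 m; V_B = Σ kqᵢ/rᵢ = 4.58×10⁴ V.
ΔV = V_B − V_A = 8.91×10⁴ V.
W_ext = qΔV = (5.66×10⁻⁶ C)(8.91×10⁴ V) = 0.504 J.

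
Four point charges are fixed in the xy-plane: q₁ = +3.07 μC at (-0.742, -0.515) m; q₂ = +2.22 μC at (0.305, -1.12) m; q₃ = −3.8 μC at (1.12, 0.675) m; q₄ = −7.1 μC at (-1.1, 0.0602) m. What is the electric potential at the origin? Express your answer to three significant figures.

-3.63×10⁴ V

Electric potential is a scalar, so the contributions from each charge add algebraically: V = Σ kqᵢ/rᵢ.
Distances from the field point to each charge: r₁ = 0.903 m, r₂ = 1.16 m, r₃ = 1.31 m, r₄ = 1.10 m.
V = k[(3.07×10⁻⁶)/(0.903) + (2.22×10⁻⁶)/(1.16) + (-3.80×10⁻⁶)/(1.31) + (-7.10×10⁻⁶)/(1.10)] = -3.63×10⁴ V.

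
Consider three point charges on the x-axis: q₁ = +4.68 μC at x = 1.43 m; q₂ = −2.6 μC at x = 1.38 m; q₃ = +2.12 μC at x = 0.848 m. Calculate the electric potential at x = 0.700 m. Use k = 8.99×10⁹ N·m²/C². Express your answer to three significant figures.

The total potential is the scalar sum of each charge's contribution, V = Σ kqᵢ/rᵢ.
Distances from the field point to each charge: r₁ = 0.730 m, r₂ = 0.680 m, r₃ = 0.148 m.
V = k[(4.68×10⁻⁶)/(0.730) + (-2.60×10⁻⁶)/(0.680) + (2.12×10⁻⁶)/(0.148)] = 1.52×10⁵ V.

1.52×10⁵ V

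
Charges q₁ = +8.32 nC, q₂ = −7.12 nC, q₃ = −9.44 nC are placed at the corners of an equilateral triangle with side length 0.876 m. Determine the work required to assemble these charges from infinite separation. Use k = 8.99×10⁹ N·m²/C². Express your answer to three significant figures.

The assembly work is the sum of pairwise potential energies, U = Σ_{i<j} kqᵢqⱼ/rᵢⱼ.
All three pair separations equal the side length, 0.876 m.
U = (-6.08×10⁻⁷) + (-8.06×10⁻⁷) + (6.90×10⁻⁷) = -7.24×10⁻⁷ J.

-7.24×10⁻⁷ J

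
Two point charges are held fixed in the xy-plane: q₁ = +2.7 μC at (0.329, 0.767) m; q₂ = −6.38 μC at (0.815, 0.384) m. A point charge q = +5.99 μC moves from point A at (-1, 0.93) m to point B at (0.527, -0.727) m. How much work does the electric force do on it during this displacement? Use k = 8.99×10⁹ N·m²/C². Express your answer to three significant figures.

The work done by the electric force is W_field = −ΔU = −q(V_B − V_A) = q(V_A − V_B).
At A: distances to the source charges are 1.34 m, 1.90 m; V_A = Σ kqᵢ/rᵢ = -1.21×10⁴ V.
At B: distances to the source charges are 1.51 m, 1.15 m; V_B = Σ kqᵢ/rᵢ = -3.39×10⁴ V.
ΔV = V_B − V_A = -2.17×10⁴ V.
W_field = −qΔV = −(5.99×10⁻⁶ C)(-2.17×10⁴ V) = 0.130 J.

0.130 J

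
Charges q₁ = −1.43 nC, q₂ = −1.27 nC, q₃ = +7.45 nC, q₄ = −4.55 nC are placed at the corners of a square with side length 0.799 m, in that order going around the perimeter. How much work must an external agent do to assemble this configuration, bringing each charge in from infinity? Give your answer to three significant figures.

The work to assemble the configuration equals its total potential energy, U = Σ kqᵢqⱼ/rᵢⱼ over all pairs.
The four side pairs have separation 0.799 m and the two diagonal pairs 1.13 m.
Summing all 6 pair terms gives U = -4.33×10⁻⁷ J.

-4.33×10⁻⁷ J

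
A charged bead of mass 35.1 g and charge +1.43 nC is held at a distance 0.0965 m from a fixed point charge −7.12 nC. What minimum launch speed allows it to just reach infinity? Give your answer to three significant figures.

To just escape, total mechanical energy must reach zero at infinity: ½mv²_min + U = 0, so ½mv²_min = −U = |kQq|/r.
|U| = |kQq|/r = (8.99×10⁹ N·m²/C²)(7.12×10⁻⁹)(1.43×10⁻⁹)/(0.0965) = 9.49×10⁻⁷ J.
v_min = √(2|U|/m) = √(2·9.49×10⁻⁷/0.0351) = 7.35×10⁻³ m/s.

7.35×10⁻³ m/s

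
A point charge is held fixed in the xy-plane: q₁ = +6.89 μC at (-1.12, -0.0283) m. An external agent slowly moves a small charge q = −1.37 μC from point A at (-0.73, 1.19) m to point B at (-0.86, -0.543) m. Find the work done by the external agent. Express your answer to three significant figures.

For quasistatic motion the external work equals the change in potential energy: W_ext = qΔV = q(V_B − V_A).
At A: distance to the source charge is 1.28 m; V_A = kq₁/r = 4.84×10⁴ V.
At B: distance to the source charge is 0.577 m; V_B = kq₁/r = 1.07×10⁵ V.
ΔV = V_B − V_A = 5.90×10⁴ V.
W_ext = qΔV = (-1.37×10⁻⁶ C)(5.90×10⁴ V) = -0.0808 J.

-0.0808 J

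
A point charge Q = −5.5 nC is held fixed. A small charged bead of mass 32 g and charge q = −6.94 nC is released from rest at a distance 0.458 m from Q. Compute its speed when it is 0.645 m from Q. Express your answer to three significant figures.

Only the electrostatic force acts, so mechanical energy is conserved: ½mv² = U₁ − U₂ = kQq(1/r₁ − 1/r₂).
U₁ − U₂ = (8.99×10⁹ N·m²/C²)(-5.50×10⁻⁹ C)(-6.94×10⁻⁹ C)(1/0.458 − 1/0.645) = 2.17×10⁻⁷ J.
v = √(2·2.17×10⁻⁷/0.0320) = 3.68×10⁻³ m/s.

3.68×10⁻³ m/s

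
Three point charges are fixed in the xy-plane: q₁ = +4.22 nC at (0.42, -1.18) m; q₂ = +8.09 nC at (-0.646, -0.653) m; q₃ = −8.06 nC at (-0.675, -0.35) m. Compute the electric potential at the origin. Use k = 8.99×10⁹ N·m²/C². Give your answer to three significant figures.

Electric potential is a scalar, so the contributions from each charge add algebraically: V = Σ kqᵢ/rᵢ.
Distances from the field point to each charge: r₁ = 1.25 m, r₂ = 0.919 m, r₃ = 0.760 m.
V = k[(4.22×10⁻⁹)/(1.25) + (8.09×10⁻⁹)/(0.919) + (-8.06×10⁻⁹)/(0.760)] = 14.2 V.

14.2 V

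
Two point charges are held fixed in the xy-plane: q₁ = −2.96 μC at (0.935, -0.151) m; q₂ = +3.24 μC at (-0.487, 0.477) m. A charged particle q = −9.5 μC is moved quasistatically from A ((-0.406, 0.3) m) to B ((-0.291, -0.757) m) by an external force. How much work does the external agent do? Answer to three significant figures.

1.21 J

For quasistatic motion the external work equals the change in potential energy: W_ext = qΔV = q(V_B − V_A).
At A: distances to the source charges are 1.41 m, 0.195 m; V_A = Σ kqᵢ/rᵢ = 1.31×10⁵ V.
At B: distances to the source charges are 1.37 m, 1.25 m; V_B = Σ kqᵢ/rᵢ = 3850 V.
ΔV = V_B − V_A = -1.27×10⁵ V.
W_ext = qΔV = (-9.50×10⁻⁶ C)(-1.27×10⁵ V) = 1.21 J.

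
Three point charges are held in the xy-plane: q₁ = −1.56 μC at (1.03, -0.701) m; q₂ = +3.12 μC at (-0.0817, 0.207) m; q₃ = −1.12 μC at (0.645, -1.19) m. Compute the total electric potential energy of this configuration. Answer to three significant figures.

-0.0252 J

The work to assemble the configuration equals its total potential energy, U = Σ kqᵢqⱼ/rᵢⱼ over all pairs.
Pair separations: r₁₂ = 1.44 m, r₁₃ = 0.622 m, r₂₃ = 1.57 m.
U = (-0.0305) + (0.0252) + (-0.0199) = -0.0252 J.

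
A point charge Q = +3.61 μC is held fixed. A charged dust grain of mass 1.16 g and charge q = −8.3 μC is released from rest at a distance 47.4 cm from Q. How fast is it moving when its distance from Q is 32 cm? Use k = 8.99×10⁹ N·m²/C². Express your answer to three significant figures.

Only the electrostatic force acts, so mechanical energy is conserved: ½mv² = U₁ − U₂ = kQq(1/r₁ − 1/r₂).
U₁ − U₂ = (8.99×10⁹ N·m²/C²)(3.61×10⁻⁶ C)(-8.30×10⁻⁶ C)(1/0.474 − 1/0.320) = 0.273 J.
v = √(2·0.273/1.16×10⁻³) = 21.7 m/s.

21.7 m/s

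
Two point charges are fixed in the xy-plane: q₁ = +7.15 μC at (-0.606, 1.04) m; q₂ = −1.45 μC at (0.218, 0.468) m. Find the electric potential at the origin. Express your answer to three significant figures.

2.82×10⁴ V

The total potential is the scalar sum of each charge's contribution, V = Σ kqᵢ/rᵢ.
Distances from the field point to each charge: r₁ = 1.20 m, r₂ = 0.516 m.
V = k[(7.15×10⁻⁶)/(1.20) + (-1.45×10⁻⁶)/(0.516)] = 2.82×10⁴ V.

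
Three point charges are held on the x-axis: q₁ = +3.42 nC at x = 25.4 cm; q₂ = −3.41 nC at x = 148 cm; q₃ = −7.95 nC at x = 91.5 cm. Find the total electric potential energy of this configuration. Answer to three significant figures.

The work to assemble the configuration equals its total potential energy, U = Σ kqᵢqⱼ/rᵢⱼ over all pairs.
Pair separations: r₁₂ = 1.23 m, r₁₃ = 0.661 m, r₂₃ = 0.565 m.
U = (-8.55×10⁻⁸) + (-3.70×10⁻⁷) + (4.31×10⁻⁷) = -2.40×10⁻⁸ J.

-2.40×10⁻⁸ J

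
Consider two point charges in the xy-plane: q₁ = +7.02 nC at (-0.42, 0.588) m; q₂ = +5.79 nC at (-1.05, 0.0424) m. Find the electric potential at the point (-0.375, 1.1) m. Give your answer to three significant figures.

164 V

Electric potential is a scalar, so the contributions from each charge add algebraically: V = Σ kqᵢ/rᵢ.
Distances from the field point to each charge: r₁ = 0.514 m, r₂ = 1.25 m.
V = k[(7.02×10⁻⁹)/(0.514) + (5.79×10⁻⁹)/(1.25)] = 164 V.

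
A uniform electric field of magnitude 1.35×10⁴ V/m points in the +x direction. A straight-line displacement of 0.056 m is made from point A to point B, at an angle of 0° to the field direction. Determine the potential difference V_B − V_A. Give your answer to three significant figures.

-756 V

Only the component of displacement along E changes the potential: ΔV = −E·d·cosθ.
ΔV = −(1.35×10⁴ V/m)(0.0560 m)cos0° = -756 V.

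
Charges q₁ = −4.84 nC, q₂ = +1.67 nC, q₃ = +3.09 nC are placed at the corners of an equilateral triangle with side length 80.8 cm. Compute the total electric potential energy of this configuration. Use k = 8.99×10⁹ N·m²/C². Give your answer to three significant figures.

The work to assemble the configuration equals its total potential energy, U = Σ kqᵢqⱼ/rᵢⱼ over all pairs.
All three pair separations equal the side length, 0.808 m.
U = (-8.99×10⁻⁸) + (-1.66×10⁻⁷) + (5.74×10⁻⁸) = -1.99×10⁻⁷ J.

-1.99×10⁻⁷ J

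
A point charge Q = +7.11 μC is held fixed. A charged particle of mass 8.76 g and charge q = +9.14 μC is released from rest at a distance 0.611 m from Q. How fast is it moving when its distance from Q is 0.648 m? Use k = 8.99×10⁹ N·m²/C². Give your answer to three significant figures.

3.53 m/s

Only the electrostatic force acts, so mechanical energy is conserved: ½mv² = U₁ − U₂ = kQq(1/r₁ − 1/r₂).
U₁ − U₂ = (8.99×10⁹ N·m²/C²)(7.11×10⁻⁶ C)(9.14×10⁻⁶ C)(1/0.611 − 1/0.648) = 0.0546 J.
v = √(2·0.0546/8.76×10⁻³) = 3.53 m/s.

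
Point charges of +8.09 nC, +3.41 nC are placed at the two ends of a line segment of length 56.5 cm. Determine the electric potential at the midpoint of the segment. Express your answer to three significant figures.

The total potential is the scalar sum of each charge's contribution, V = Σ kqᵢ/rᵢ.
Each charge is 0.282 m from the midpoint.
V = k[(8.09×10⁻⁹)/(0.282) + (3.41×10⁻⁹)/(0.282)] = 366 V.

366 V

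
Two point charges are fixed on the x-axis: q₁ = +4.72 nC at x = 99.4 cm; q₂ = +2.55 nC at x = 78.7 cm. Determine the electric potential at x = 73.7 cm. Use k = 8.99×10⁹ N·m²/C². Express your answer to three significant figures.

624 V

Electric potential is a scalar, so the contributions from each charge add algebraically: V = Σ kqᵢ/rᵢ.
Distances from the field point to each charge: r₁ = 0.257 m, r₂ = 0.0500 m.
V = k[(4.72×10⁻⁹)/(0.257) + (2.55×10⁻⁹)/(0.0500)] = 624 V.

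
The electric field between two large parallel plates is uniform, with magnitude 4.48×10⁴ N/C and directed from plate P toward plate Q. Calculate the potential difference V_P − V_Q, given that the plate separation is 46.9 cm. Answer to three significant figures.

In a uniform field, potential decreases in the direction of E: ΔV = −E·d for a displacement d parallel to E.
Going from Q to P is a displacement of 46.9 cm opposite to the field, so V_P − V_Q = +Ed = 2.10×10⁴ V.

2.10×10⁴ V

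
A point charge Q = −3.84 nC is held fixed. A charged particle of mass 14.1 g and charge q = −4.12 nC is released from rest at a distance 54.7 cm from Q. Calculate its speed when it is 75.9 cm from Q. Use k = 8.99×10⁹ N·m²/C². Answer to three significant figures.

3.21×10⁻³ m/s

Only the electrostatic force acts, so mechanical energy is conserved: ½mv² = U₁ − U₂ = kQq(1/r₁ − 1/r₂).
U₁ − U₂ = (8.99×10⁹ N·m²/C²)(-3.84×10⁻⁹ C)(-4.12×10⁻⁹ C)(1/0.547 − 1/0.759) = 7.26×10⁻⁸ J.
v = √(2·7.26×10⁻⁸/0.0141) = 3.21×10⁻³ m/s.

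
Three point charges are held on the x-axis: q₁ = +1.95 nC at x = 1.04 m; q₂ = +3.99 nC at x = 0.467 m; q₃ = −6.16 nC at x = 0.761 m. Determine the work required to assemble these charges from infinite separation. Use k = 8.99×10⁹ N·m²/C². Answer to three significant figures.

The assembly work is the sum of pairwise potential energies, U = Σ_{i<j} kqᵢqⱼ/rᵢⱼ.
Pair separations: r₁₂ = 0.573 m, r₁₃ = 0.279 m, r₂₃ = 0.294 m.
U = (1.22×10⁻⁷) + (-3.87×10⁻⁷) + (-7.52×10⁻⁷) = -1.02×10⁻⁶ J.

-1.02×10⁻⁶ J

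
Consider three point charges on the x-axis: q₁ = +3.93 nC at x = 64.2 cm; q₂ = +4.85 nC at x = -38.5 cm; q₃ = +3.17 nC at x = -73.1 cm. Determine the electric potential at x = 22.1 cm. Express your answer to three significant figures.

The total potential is the scalar sum of each charge's contribution, V = Σ kqᵢ/rᵢ.
Distances from the field point to each charge: r₁ = 0.421 m, r₂ = 0.606 m, r₃ = 0.952 m.
V = k[(3.93×10⁻⁹)/(0.421) + (4.85×10⁻⁹)/(0.606) + (3.17×10⁻⁹)/(0.952)] = 186 V.

186 V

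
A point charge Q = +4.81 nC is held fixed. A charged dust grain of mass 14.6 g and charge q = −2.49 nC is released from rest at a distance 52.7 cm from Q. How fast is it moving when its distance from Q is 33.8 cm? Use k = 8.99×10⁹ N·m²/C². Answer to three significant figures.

Only the electrostatic force acts, so mechanical energy is conserved: ½mv² = U₁ − U₂ = kQq(1/r₁ − 1/r₂).
U₁ − U₂ = (8.99×10⁹ N·m²/C²)(4.81×10⁻⁹ C)(-2.49×10⁻⁹ C)(1/0.527 − 1/0.338) = 1.14×10⁻⁷ J.
v = √(2·1.14×10⁻⁷/0.0146) = 3.96×10⁻³ m/s.

3.96×10⁻³ m/s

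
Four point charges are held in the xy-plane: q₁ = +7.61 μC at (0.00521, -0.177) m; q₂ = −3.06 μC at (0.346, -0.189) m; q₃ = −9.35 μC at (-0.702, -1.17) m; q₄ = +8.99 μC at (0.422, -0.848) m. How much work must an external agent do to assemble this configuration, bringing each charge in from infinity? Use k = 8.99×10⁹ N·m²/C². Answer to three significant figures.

The work to assemble the configuration equals its total potential energy, U = Σ kqᵢqⱼ/rᵢⱼ over all pairs.
Pair separations: r₁₂ = 0.341 m, r₁₃ = 1.22 m, r₁₄ = 0.790 m, r₂₃ = 1.44 m, r₂₄ = 0.663 m, r₃₄ = 1.17 m.
Summing all 6 pair terms gives U = -1.20 J.

-1.20 J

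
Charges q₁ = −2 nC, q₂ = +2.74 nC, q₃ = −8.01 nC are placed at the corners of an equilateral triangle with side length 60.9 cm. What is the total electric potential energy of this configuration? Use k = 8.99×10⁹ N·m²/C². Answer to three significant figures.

-1.68×10⁻⁷ J

The assembly work is the sum of pairwise potential energies, U = Σ_{i<j} kqᵢqⱼ/rᵢⱼ.
All three pair separations equal the side length, 0.609 m.
U = (-8.09×10⁻⁸) + (2.36×10⁻⁷) + (-3.24×10⁻⁷) = -1.68×10⁻⁷ J.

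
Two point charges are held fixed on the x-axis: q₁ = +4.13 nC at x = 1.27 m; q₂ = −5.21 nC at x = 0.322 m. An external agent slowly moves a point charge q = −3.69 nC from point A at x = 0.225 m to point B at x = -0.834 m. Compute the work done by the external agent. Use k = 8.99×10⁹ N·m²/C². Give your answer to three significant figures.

-1.57×10⁻⁶ J

For quasistatic motion the external work equals the change in potential energy: W_ext = qΔV = q(V_B − V_A).
At A: distances to the source charges are 1.04 m, 0.0970 m; V_A = Σ kqᵢ/rᵢ = -447 V.
At B: distances to the source charges are 2.10 m, 1.16 m; V_B = Σ kqᵢ/rᵢ = -22.9 V.
ΔV = V_B − V_A = 424 V.
W_ext = qΔV = (-3.69×10⁻⁹ C)(424 V) = -1.57×10⁻⁶ J.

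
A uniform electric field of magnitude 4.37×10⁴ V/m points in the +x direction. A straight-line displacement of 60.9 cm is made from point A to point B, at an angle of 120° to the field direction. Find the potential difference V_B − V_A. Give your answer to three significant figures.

Only the component of displacement along E changes the potential: ΔV = −E·d·cosθ.
ΔV = −(4.37×10⁴ V/m)(0.609 m)cos120° = 1.33×10⁴ V.

1.33×10⁴ V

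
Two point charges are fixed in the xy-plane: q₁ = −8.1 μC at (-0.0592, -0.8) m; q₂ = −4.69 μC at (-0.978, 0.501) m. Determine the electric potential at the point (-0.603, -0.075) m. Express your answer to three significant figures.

-1.42×10⁵ V

The total potential is the scalar sum of each charge's contribution, V = Σ kqᵢ/rᵢ.
Distances from the field point to each charge: r₁ = 0.906 m, r₂ = 0.687 m.
V = k[(-8.10×10⁻⁶)/(0.906) + (-4.69×10⁻⁶)/(0.687)] = -1.42×10⁵ V.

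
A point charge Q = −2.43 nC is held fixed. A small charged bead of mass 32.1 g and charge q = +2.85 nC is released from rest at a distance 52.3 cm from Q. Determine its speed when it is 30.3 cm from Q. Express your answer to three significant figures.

2.32×10⁻³ m/s

Only the electrostatic force acts, so mechanical energy is conserved: ½mv² = U₁ − U₂ = kQq(1/r₁ − 1/r₂).
U₁ − U₂ = (8.99×10⁹ N·m²/C²)(-2.43×10⁻⁹ C)(2.85×10⁻⁹ C)(1/0.523 − 1/0.303) = 8.64×10⁻⁸ J.
v = √(2·8.64×10⁻⁸/0.0321) = 2.32×10⁻³ m/s.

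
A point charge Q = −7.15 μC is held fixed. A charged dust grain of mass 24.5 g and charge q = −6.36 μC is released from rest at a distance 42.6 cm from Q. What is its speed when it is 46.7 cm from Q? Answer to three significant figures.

2.62 m/s

Only the electrostatic force acts, so mechanical energy is conserved: ½mv² = U₁ − U₂ = kQq(1/r₁ − 1/r₂).
U₁ − U₂ = (8.99×10⁹ N·m²/C²)(-7.15×10⁻⁶ C)(-6.36×10⁻⁶ C)(1/0.426 − 1/0.467) = 0.0843 J.
v = √(2·0.0843/0.0245) = 2.62 m/s.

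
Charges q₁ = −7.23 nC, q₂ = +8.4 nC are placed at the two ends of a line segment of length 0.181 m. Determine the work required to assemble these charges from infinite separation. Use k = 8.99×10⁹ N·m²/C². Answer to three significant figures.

-3.02×10⁻⁶ J

The assembly work is the sum of pairwise potential energies, U = Σ_{i<j} kqᵢqⱼ/rᵢⱼ.
The separation is r = 0.181 m.
U = (-3.02×10⁻⁶) = -3.02×10⁻⁶ J.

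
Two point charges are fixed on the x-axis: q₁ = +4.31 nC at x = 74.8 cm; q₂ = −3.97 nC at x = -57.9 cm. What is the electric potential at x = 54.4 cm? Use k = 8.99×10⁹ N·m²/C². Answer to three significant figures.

Electric potential is a scalar, so the contributions from each charge add algebraically: V = Σ kqᵢ/rᵢ.
Distances from the field point to each charge: r₁ = 0.204 m, r₂ = 1.12 m.
V = k[(4.31×10⁻⁹)/(0.204) + (-3.97×10⁻⁹)/(1.12)] = 158 V.

158 V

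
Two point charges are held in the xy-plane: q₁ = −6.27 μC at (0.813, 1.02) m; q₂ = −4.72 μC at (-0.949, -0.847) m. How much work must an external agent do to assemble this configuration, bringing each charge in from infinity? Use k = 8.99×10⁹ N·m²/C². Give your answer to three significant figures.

0.104 J

The work to assemble the configuration equals its total potential energy, U = Σ kqᵢqⱼ/rᵢⱼ over all pairs.
Pair separations: r₁₂ = 2.57 m.
U = (0.104) = 0.104 J.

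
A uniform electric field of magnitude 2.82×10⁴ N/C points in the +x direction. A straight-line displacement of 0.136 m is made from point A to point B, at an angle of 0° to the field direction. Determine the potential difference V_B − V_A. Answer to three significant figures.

Only the component of displacement along E changes the potential: ΔV = −E·d·cosθ.
ΔV = −(2.82×10⁴ V/m)(0.136 m)cos0° = -3840 V.

-3840 V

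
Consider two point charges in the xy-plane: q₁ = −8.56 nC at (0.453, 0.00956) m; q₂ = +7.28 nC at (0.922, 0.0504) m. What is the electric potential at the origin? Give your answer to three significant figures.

-99.0 V

The total potential is the scalar sum of each charge's contribution, V = Σ kqᵢ/rᵢ.
Distances from the field point to each charge: r₁ = 0.453 m, r₂ = 0.923 m.
V = k[(-8.56×10⁻⁹)/(0.453) + (7.28×10⁻⁹)/(0.923)] = -99.0 V.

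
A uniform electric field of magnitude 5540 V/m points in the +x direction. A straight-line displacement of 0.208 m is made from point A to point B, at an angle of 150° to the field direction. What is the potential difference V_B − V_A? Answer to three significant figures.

998 V

Only the component of displacement along E changes the potential: ΔV = −E·d·cosθ.
ΔV = −(5540 V/m)(0.208 m)cos150° = 998 V.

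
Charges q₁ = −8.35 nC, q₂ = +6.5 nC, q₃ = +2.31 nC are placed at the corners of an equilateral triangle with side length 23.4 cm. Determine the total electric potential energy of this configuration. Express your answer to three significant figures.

-2.25×10⁻⁶ J

The assembly work is the sum of pairwise potential energies, U = Σ_{i<j} kqᵢqⱼ/rᵢⱼ.
All three pair separations equal the side length, 0.234 m.
U = (-2.09×10⁻⁶) + (-7.41×10⁻⁷) + (5.77×10⁻⁷) = -2.25×10⁻⁶ J.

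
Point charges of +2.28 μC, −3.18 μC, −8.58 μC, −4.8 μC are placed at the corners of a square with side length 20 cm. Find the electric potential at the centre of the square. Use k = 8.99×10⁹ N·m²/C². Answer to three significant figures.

Electric potential is a scalar, so the contributions from each charge add algebraically: V = Σ kqᵢ/rᵢ.
The distance from each corner to the centre is a√2/2 = 0.141 m.
V = k[(2.28×10⁻⁶)/(0.141) + (-3.18×10⁻⁶)/(0.141) + (-8.58×10⁻⁶)/(0.141) + (-4.80×10⁻⁶)/(0.141)] = -9.08×10⁵ V.

-9.08×10⁵ V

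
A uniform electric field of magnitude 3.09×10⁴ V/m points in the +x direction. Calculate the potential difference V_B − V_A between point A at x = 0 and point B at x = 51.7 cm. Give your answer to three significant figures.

In a uniform field, potential decreases in the direction of E: V_B − V_A = −E·Δx.
V_B − V_A = −(3.09×10⁴ V/m)(0.517 m) = -1.60×10⁴ V.

-1.60×10⁴ V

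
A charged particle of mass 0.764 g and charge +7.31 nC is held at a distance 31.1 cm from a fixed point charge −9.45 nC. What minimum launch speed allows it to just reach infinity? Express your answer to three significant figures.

To just escape, total mechanical energy must reach zero at infinity: ½mv²_min + U = 0, so ½mv²_min = −U = |kQq|/r.
|U| = |kQq|/r = (8.99×10⁹ N·m²/C²)(9.45×10⁻⁹)(7.31×10⁻⁹)/(0.311) = 2.00×10⁻⁶ J.
v_min = √(2|U|/m) = √(2·2.00×10⁻⁶/7.64×10⁻⁴) = 0.0723 m/s.

0.0723 m/s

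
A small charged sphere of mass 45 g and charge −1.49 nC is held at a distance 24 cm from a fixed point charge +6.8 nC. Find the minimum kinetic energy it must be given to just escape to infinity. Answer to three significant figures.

3.80×10⁻⁷ J

To just escape, total mechanical energy must reach zero at infinity: ½mv²_min + U = 0, so ½mv²_min = −U = |kQq|/r.
|U| = |kQq|/r = (8.99×10⁹ N·m²/C²)(6.80×10⁻⁹)(1.49×10⁻⁹)/(0.240) = 3.80×10⁻⁷ J.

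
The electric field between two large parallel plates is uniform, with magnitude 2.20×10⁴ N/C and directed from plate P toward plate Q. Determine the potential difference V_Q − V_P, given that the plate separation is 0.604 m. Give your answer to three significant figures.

-1.33×10⁴ V

In a uniform field, potential decreases in the direction of E: ΔV = −E·d for a displacement d parallel to E.
Going from P to Q is a displacement of 0.604 m along the field, so V_Q − V_P = −Ed = -1.33×10⁴ V.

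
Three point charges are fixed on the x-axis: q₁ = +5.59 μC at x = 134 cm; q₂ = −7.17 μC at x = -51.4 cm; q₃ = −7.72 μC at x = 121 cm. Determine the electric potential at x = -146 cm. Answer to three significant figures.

-7.62×10⁴ V

Electric potential is a scalar, so the contributions from each charge add algebraically: V = Σ kqᵢ/rᵢ.
Distances from the field point to each charge: r₁ = 2.80 m, r₂ = 0.946 m, r₃ = 2.67 m.
V = k[(5.59×10⁻⁶)/(2.80) + (-7.17×10⁻⁶)/(0.946) + (-7.72×10⁻⁶)/(2.67)] = -7.62×10⁴ V.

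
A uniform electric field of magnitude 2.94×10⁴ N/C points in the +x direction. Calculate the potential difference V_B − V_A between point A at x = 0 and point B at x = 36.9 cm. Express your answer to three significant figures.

-1.08×10⁴ V

In a uniform field, potential decreases in the direction of E: V_B − V_A = −E·Δx.
V_B − V_A = −(2.94×10⁴ V/m)(0.369 m) = -1.08×10⁴ V.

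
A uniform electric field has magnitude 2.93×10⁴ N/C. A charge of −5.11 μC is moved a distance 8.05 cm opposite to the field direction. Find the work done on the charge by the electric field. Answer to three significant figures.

0.0121 J

The potential change for a displacement 8.05 cm opposite to the field direction is ΔV = +Ed = 2360 V.
W_field = −qΔV = 0.0121 J.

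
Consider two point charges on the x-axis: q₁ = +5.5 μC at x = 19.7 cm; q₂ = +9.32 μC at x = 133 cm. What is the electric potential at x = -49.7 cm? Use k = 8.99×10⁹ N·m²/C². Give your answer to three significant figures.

The total potential is the scalar sum of each charge's contribution, V = Σ kqᵢ/rᵢ.
Distances from the field point to each charge: r₁ = 0.694 m, r₂ = 1.83 m.
V = k[(5.50×10⁻⁶)/(0.694) + (9.32×10⁻⁶)/(1.83)] = 1.17×10⁵ V.

1.17×10⁵ V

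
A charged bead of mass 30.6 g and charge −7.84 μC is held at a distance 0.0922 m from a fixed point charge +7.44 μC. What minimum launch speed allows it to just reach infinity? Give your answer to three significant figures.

To just escape, total mechanical energy must reach zero at infinity: ½mv²_min + U = 0, so ½mv²_min = −U = |kQq|/r.
|U| = |kQq|/r = (8.99×10⁹ N·m²/C²)(7.44×10⁻⁶)(7.84×10⁻⁶)/(0.0922) = 5.69 J.
v_min = √(2|U|/m) = √(2·5.69/0.0306) = 19.3 m/s.

19.3 m/s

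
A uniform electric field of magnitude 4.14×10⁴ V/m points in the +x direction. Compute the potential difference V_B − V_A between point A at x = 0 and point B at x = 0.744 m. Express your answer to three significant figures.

-3.08×10⁴ V

In a uniform field, potential decreases in the direction of E: V_B − V_A = −E·Δx.
V_B − V_A = −(4.14×10⁴ V/m)(0.744 m) = -3.08×10⁴ V.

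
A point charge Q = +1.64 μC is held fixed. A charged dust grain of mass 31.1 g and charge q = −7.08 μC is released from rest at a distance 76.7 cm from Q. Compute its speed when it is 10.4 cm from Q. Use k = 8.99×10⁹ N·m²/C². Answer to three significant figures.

7.47 m/s

Only the electrostatic force acts, so mechanical energy is conserved: ½mv² = U₁ − U₂ = kQq(1/r₁ − 1/r₂).
U₁ − U₂ = (8.99×10⁹ N·m²/C²)(1.64×10⁻⁶ C)(-7.08×10⁻⁶ C)(1/0.767 − 1/0.104) = 0.868 J.
v = √(2·0.868/0.0311) = 7.47 m/s.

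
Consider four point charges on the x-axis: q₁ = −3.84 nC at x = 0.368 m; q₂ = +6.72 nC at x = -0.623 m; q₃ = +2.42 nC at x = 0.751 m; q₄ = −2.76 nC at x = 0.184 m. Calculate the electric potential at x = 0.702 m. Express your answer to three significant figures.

338 V

Electric potential is a scalar, so the contributions from each charge add algebraically: V = Σ kqᵢ/rᵢ.
Distances from the field point to each charge: r₁ = 0.334 m, r₂ = 1.32 m, r₃ = 0.0490 m, r₄ = 0.518 m.
V = k[(-3.84×10⁻⁹)/(0.334) + (6.72×10⁻⁹)/(1.32) + (2.42×10⁻⁹)/(0.0490) + (-2.76×10⁻⁹)/(0.518)] = 338 V.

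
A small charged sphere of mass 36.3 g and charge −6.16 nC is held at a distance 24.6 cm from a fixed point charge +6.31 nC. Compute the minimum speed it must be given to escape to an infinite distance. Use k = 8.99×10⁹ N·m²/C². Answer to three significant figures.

To just escape, total mechanical energy must reach zero at infinity: ½mv²_min + U = 0, so ½mv²_min = −U = |kQq|/r.
|U| = |kQq|/r = (8.99×10⁹ N·m²/C²)(6.31×10⁻⁹)(6.16×10⁻⁹)/(0.246) = 1.42×10⁻⁶ J.
v_min = √(2|U|/m) = √(2·1.42×10⁻⁶/0.0363) = 8.85×10⁻³ m/s.

8.85×10⁻³ m/s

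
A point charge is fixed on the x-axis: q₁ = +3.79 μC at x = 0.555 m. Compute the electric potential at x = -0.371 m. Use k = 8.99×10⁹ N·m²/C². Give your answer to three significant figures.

3.68×10⁴ V

Electric potential is a scalar, so the contributions from each charge add algebraically: V = Σ kqᵢ/rᵢ.
V = k[(3.79×10⁻⁶)/(0.926)] = 3.68×10⁴ V.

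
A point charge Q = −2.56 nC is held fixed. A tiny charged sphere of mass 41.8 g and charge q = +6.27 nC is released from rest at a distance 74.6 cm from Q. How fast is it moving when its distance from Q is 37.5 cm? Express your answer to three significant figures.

Only the electrostatic force acts, so mechanical energy is conserved: ½mv² = U₁ − U₂ = kQq(1/r₁ − 1/r₂).
U₁ − U₂ = (8.99×10⁹ N·m²/C²)(-2.56×10⁻⁹ C)(6.27×10⁻⁹ C)(1/0.746 − 1/0.375) = 1.91×10⁻⁷ J.
v = √(2·1.91×10⁻⁷/0.0418) = 3.03×10⁻³ m/s.

3.03×10⁻³ m/s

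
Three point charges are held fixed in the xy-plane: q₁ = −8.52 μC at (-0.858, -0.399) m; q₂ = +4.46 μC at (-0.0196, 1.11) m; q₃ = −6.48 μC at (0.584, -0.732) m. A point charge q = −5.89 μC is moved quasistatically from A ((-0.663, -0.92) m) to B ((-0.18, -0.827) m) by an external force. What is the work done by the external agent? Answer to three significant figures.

-0.0853 J

For quasistatic motion the external work equals the change in potential energy: W_ext = qΔV = q(V_B − V_A).
At A: distances to the source charges are 0.556 m, 2.13 m, 1.26 m; V_A = Σ kqᵢ/rᵢ = -1.65×10⁵ V.
At B: distances to the source charges are 0.802 m, 1.94 m, 0.770 m; V_B = Σ kqᵢ/rᵢ = -1.51×10⁵ V.
ΔV = V_B − V_A = 1.45×10⁴ V.
W_ext = qΔV = (-5.89×10⁻⁶ C)(1.45×10⁴ V) = -0.0853 J.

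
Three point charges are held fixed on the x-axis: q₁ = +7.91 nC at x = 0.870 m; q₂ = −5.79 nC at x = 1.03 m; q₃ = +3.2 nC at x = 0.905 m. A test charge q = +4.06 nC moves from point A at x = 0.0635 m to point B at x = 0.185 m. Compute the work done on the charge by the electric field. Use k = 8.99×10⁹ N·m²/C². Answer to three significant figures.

-5.55×10⁻⁸ J

The work done by the electric force is W_field = −ΔU = −q(V_B − V_A) = q(V_A − V_B).
At A: distances to the source charges are 0.806 m, 0.967 m, 0.842 m; V_A = Σ kqᵢ/rᵢ = 68.5 V.
At B: distances to the source charges are 0.685 m, 0.845 m, 0.720 m; V_B = Σ kqᵢ/rᵢ = 82.2 V.
ΔV = V_B − V_A = 13.7 V.
W_field = −qΔV = −(4.06×10⁻⁹ C)(13.7 V) = -5.55×10⁻⁸ J.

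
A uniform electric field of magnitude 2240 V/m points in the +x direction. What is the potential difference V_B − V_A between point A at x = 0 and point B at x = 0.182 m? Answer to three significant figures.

-408 V

In a uniform field, potential decreases in the direction of E: V_B − V_A = −E·Δx.
V_B − V_A = −(2240 V/m)(0.182 m) = -408 V.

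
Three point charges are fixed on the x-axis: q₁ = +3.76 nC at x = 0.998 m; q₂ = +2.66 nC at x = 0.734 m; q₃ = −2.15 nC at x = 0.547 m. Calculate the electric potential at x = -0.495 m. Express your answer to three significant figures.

23.5 V

The total potential is the scalar sum of each charge's contribution, V = Σ kqᵢ/rᵢ.
Distances from the field point to each charge: r₁ = 1.49 m, r₂ = 1.23 m, r₃ = 1.04 m.
V = k[(3.76×10⁻⁹)/(1.49) + (2.66×10⁻⁹)/(1.23) + (-2.15×10⁻⁹)/(1.04)] = 23.5 V.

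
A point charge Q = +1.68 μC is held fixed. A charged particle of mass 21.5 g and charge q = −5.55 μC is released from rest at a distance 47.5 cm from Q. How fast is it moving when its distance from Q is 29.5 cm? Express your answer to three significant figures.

3.16 m/s

Only the electrostatic force acts, so mechanical energy is conserved: ½mv² = U₁ − U₂ = kQq(1/r₁ − 1/r₂).
U₁ − U₂ = (8.99×10⁹ N·m²/C²)(1.68×10⁻⁶ C)(-5.55×10⁻⁶ C)(1/0.475 − 1/0.295) = 0.108 J.
v = √(2·0.108/0.0215) = 3.16 m/s.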